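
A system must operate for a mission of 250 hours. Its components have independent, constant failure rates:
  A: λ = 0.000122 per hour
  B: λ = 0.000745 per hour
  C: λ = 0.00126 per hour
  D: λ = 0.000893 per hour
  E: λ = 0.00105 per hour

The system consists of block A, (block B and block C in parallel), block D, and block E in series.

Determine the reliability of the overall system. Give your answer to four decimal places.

0.5694

R(A) = exp(−0.000122 × 250) = 0.969960
R(B) = exp(−0.000745 × 250) = 0.830066
R(C) = exp(−0.00126 × 250) = 0.729789
R(D) = exp(−0.000893 × 250) = 0.799915
R(E) = exp(−0.00105 × 250) = 0.769126
Parallel (B and C): 1 − (1 − 0.830066)(1 − 0.729789) = 0.954082
Series (A, [0.954082], D, and E): 0.969960 × 0.954082 × 0.799915 × 0.769126 = 0.5694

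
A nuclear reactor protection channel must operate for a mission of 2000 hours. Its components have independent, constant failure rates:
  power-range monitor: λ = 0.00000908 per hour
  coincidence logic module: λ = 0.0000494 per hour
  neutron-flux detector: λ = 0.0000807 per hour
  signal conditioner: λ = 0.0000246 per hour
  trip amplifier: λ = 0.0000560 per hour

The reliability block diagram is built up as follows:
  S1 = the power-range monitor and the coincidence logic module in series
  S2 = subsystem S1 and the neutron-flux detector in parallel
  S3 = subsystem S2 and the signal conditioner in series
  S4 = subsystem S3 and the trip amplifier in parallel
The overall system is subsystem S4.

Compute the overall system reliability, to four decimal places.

0.9933

R(power-range monitor) = exp(−0.00000908 × 2000) = 0.982004
R(coincidence logic module) = exp(−0.0000494 × 2000) = 0.905924
R(neutron-flux detector) = exp(−0.0000807 × 2000) = 0.850952
R(signal conditioner) = exp(−0.0000246 × 2000) = 0.951991
R(trip amplifier) = exp(−0.0000560 × 2000) = 0.894044
Series (power-range monitor and coincidence logic module): 0.982004 × 0.905924 = 0.889621
Parallel ([0.889621] and neutron-flux detector): 1 − (1 − 0.889621)(1 − 0.850952) = 0.983548
Series ([0.983548] and signal conditioner): 0.983548 × 0.951991 = 0.936329
Parallel ([0.936329] and trip amplifier): 1 − (1 − 0.936329)(1 − 0.894044) = 0.9933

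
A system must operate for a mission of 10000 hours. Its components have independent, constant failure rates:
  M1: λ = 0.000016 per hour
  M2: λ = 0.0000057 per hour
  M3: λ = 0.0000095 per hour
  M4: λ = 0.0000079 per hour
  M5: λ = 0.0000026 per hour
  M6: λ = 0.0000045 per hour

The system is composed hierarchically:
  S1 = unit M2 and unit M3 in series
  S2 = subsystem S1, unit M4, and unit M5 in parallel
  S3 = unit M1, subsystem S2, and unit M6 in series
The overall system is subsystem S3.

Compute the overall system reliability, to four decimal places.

R(M1) = exp(−0.000016 × 10000) = 0.852144
R(M2) = exp(−0.0000057 × 10000) = 0.944594
R(M3) = exp(−0.0000095 × 10000) = 0.909373
R(M4) = exp(−0.0000079 × 10000) = 0.924040
R(M5) = exp(−0.0000026 × 10000) = 0.974335
R(M6) = exp(−0.0000045 × 10000) = 0.955997
Series (M2 and M3): 0.944594 × 0.909373 = 0.858988
Parallel ([0.858988], M4, and M5): 1 − (1 − 0.858988)(1 − 0.924040)(1 − 0.974335) = 0.999725
Series (M1, [0.999725], and M6): 0.852144 × 0.999725 × 0.955997 = 0.8144

0.8144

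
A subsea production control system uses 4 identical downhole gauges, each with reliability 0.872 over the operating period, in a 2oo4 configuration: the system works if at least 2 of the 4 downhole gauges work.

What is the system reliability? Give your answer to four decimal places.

R = Σ_{i=2}^{4} C(4,i) p^i (1−p)^{4−i} with p = 0.872
C(4,2)·0.872^2·0.128^2 = 0.074749
C(4,3)·0.872^3·0.128^1 = 0.339484
C(4,4)·0.872^4·0.128^0 = 0.578184
Sum = 0.9924

0.9924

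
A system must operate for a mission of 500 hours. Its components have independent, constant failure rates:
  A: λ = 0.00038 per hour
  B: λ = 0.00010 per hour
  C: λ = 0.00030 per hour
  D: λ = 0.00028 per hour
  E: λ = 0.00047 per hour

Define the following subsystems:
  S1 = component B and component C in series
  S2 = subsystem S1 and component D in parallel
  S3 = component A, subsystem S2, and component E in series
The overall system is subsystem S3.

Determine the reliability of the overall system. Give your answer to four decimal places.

R(A) = exp(−0.00038 × 500) = 0.826959
R(B) = exp(−0.00010 × 500) = 0.951229
R(C) = exp(−0.00030 × 500) = 0.860708
R(D) = exp(−0.00028 × 500) = 0.869358
R(E) = exp(−0.00047 × 500) = 0.790571
Series (B and C): 0.951229 × 0.860708 = 0.818730
Parallel ([0.818730] and D): 1 − (1 − 0.818730)(1 − 0.869358) = 0.976319
Series (A, [0.976319], and E): 0.826959 × 0.976319 × 0.790571 = 0.6383

0.6383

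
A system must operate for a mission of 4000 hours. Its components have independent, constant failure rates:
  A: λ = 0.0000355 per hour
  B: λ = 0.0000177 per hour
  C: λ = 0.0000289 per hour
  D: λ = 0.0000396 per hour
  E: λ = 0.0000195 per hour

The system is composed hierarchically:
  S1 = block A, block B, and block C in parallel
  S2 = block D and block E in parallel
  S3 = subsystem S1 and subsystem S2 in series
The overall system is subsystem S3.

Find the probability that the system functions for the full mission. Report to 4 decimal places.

R(A) = exp(−0.0000355 × 4000) = 0.867621
R(B) = exp(−0.0000177 × 4000) = 0.931648
R(C) = exp(−0.0000289 × 4000) = 0.890831
R(D) = exp(−0.0000396 × 4000) = 0.853508
R(E) = exp(−0.0000195 × 4000) = 0.924964
Parallel (A, B, and C): 1 − (1 − 0.867621)(1 − 0.931648)(1 − 0.890831) = 0.999012
Parallel (D and E): 1 − (1 − 0.853508)(1 − 0.924964) = 0.989008
Series ([0.999012] and [0.989008]): 0.999012 × 0.989008 = 0.9880

0.9880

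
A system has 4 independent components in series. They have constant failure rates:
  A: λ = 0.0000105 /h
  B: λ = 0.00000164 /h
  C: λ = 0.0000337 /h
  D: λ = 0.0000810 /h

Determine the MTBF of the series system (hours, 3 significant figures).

Series of exponential components: λ_sys = Σ λ_i
λ_sys = 0.0000105 + 0.00000164 + 0.0000337 + 0.0000810 = 1.2684e-04 /h
MTBF = 1 / λ_sys = 7880 h

7880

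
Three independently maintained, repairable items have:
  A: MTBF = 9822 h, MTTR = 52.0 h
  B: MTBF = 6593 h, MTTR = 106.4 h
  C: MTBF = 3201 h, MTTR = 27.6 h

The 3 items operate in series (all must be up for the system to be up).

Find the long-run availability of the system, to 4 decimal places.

0.9706

A(A) = MTBF/(MTBF+MTTR) = 9822/(9822+52.0) = 0.994734
A(B) = MTBF/(MTBF+MTTR) = 6593/(6593+106.4) = 0.984118
A(C) = MTBF/(MTBF+MTTR) = 3201/(3201+27.6) = 0.991451
Series availability: 0.994734 × 0.984118 × 0.991451 = 0.9706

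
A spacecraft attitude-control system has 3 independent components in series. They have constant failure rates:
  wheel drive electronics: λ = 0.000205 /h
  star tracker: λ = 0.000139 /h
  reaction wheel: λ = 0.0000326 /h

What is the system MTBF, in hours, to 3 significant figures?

2660

Series of exponential components: λ_sys = Σ λ_i
λ_sys = 0.000205 + 0.000139 + 0.0000326 = 3.7660e-04 /h
MTBF = 1 / λ_sys = 2660 h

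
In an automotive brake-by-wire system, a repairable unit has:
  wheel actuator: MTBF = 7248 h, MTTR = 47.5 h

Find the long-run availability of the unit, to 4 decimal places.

0.9935

A(wheel actuator) = MTBF/(MTBF+MTTR) = 7248/(7248+47.5) = 0.9935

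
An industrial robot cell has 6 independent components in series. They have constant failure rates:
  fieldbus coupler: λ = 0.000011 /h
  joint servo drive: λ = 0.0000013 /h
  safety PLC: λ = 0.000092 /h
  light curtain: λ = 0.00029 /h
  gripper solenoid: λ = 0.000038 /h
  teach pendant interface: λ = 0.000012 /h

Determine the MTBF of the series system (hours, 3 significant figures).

Series of exponential components: λ_sys = Σ λ_i
λ_sys = 0.000011 + 0.0000013 + 0.000092 + 0.00029 + 0.000038 + 0.000012 = 4.4430e-04 /h
MTBF = 1 / λ_sys = 2250 h

2250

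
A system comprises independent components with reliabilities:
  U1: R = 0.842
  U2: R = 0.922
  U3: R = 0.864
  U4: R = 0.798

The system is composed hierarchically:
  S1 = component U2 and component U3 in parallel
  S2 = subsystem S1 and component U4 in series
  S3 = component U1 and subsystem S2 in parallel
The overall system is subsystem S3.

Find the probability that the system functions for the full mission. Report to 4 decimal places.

0.9667

Parallel (U2 and U3): 1 − (1 − 0.922000)(1 − 0.864000) = 0.989392
Series ([0.989392] and U4): 0.989392 × 0.798000 = 0.789535
Parallel (U1 and [0.789535]): 1 − (1 − 0.842000)(1 − 0.789535) = 0.9667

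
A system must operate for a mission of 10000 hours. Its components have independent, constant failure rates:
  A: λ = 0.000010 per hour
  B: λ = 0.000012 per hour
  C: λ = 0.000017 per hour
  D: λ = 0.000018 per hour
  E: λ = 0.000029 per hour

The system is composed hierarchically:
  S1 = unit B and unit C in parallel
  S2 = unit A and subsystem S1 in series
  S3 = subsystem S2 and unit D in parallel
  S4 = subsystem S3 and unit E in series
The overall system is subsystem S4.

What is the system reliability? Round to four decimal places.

0.7346

R(A) = exp(−0.000010 × 10000) = 0.904837
R(B) = exp(−0.000012 × 10000) = 0.886920
R(C) = exp(−0.000017 × 10000) = 0.843665
R(D) = exp(−0.000018 × 10000) = 0.835270
R(E) = exp(−0.000029 × 10000) = 0.748264
Parallel (B and C): 1 − (1 − 0.886920)(1 − 0.843665) = 0.982322
Series (A and [0.982322]): 0.904837 × 0.982322 = 0.888841
Parallel ([0.888841] and D): 1 − (1 − 0.888841)(1 − 0.835270) = 0.981689
Series ([0.981689] and E): 0.981689 × 0.748264 = 0.7346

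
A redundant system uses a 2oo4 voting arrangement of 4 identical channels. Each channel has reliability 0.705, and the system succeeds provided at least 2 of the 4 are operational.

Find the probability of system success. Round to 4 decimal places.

0.9200

R = Σ_{i=2}^{4} C(4,i) p^i (1−p)^{4−i} with p = 0.705
C(4,2)·0.705^2·0.295^2 = 0.259522
C(4,3)·0.705^3·0.295^1 = 0.413475
C(4,4)·0.705^4·0.295^0 = 0.247034
Sum = 0.9200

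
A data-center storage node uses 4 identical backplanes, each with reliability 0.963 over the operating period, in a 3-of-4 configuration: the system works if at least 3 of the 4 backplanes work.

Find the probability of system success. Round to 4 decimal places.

0.9922

R = Σ_{i=3}^{4} C(4,i) p^i (1−p)^{4−i} with p = 0.963
C(4,3)·0.963^3·0.037^1 = 0.132172
C(4,4)·0.963^4·0.037^0 = 0.860013
Sum = 0.9922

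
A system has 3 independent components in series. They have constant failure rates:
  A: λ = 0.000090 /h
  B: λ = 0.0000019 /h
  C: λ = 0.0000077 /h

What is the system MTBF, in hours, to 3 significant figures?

Series of exponential components: λ_sys = Σ λ_i
λ_sys = 0.000090 + 0.0000019 + 0.0000077 = 9.9600e-05 /h
MTBF = 1 / λ_sys = 10000 h

10000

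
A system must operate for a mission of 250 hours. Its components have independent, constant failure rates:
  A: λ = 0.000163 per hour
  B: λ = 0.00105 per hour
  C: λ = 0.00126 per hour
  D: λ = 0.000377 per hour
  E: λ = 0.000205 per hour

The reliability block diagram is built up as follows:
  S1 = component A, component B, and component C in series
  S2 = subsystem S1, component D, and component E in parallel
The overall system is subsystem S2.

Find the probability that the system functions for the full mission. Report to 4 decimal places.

R(A) = exp(−0.000163 × 250) = 0.960069
R(B) = exp(−0.00105 × 250) = 0.769126
R(C) = exp(−0.00126 × 250) = 0.729789
R(D) = exp(−0.000377 × 250) = 0.910055
R(E) = exp(−0.000205 × 250) = 0.950041
Series (A, B, and C): 0.960069 × 0.769126 × 0.729789 = 0.538886
Parallel ([0.538886], D, and E): 1 − (1 − 0.538886)(1 − 0.910055)(1 − 0.950041) = 0.9979

0.9979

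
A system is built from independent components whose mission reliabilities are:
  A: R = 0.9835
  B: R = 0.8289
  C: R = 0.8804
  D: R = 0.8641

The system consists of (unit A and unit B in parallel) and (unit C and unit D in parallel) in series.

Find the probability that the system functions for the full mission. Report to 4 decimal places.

0.9810

Parallel (A and B): 1 − (1 − 0.983500)(1 − 0.828900) = 0.997177
Parallel (C and D): 1 − (1 − 0.880400)(1 − 0.864100) = 0.983746
Series ([0.997177] and [0.983746]): 0.997177 × 0.983746 = 0.9810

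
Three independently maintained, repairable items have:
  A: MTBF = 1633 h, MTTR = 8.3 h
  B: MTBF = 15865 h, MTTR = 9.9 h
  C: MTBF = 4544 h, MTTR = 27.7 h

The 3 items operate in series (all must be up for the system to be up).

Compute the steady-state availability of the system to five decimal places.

A(A) = MTBF/(MTBF+MTTR) = 1633/(1633+8.3) = 0.994943
A(B) = MTBF/(MTBF+MTTR) = 15865/(15865+9.9) = 0.999376
A(C) = MTBF/(MTBF+MTTR) = 4544/(4544+27.7) = 0.993941
Series availability: 0.994943 × 0.999376 × 0.993941 = 0.98830

0.98830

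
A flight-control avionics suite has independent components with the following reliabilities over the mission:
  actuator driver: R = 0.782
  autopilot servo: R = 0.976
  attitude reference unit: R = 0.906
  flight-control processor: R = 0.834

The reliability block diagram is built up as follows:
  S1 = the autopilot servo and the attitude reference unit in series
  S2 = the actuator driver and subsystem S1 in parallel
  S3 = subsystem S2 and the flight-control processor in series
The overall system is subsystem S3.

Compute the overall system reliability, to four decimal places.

0.8130

Series (autopilot servo and attitude reference unit): 0.976000 × 0.906000 = 0.884256
Parallel (actuator driver and [0.884256]): 1 − (1 − 0.782000)(1 − 0.884256) = 0.974768
Series ([0.974768] and flight-control processor): 0.974768 × 0.834000 = 0.8130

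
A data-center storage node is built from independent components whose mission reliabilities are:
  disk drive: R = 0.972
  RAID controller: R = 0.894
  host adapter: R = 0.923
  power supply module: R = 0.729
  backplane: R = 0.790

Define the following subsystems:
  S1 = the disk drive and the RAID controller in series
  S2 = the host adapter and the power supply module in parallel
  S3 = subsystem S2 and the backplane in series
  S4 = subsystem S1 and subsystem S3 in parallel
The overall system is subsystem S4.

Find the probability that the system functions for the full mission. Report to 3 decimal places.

Series (disk drive and RAID controller): 0.97200 × 0.89400 = 0.86897
Parallel (host adapter and power supply module): 1 − (1 − 0.92300)(1 − 0.72900) = 0.97913
Series ([0.97913] and backplane): 0.97913 × 0.79000 = 0.77351
Parallel ([0.86897] and [0.77351]): 1 − (1 − 0.86897)(1 − 0.77351) = 0.970

0.970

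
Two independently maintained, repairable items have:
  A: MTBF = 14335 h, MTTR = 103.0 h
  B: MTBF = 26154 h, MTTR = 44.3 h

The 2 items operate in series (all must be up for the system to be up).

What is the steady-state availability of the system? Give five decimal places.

A(A) = MTBF/(MTBF+MTTR) = 14335/(14335+103.0) = 0.992866
A(B) = MTBF/(MTBF+MTTR) = 26154/(26154+44.3) = 0.998309
Series availability: 0.992866 × 0.998309 = 0.99119

0.99119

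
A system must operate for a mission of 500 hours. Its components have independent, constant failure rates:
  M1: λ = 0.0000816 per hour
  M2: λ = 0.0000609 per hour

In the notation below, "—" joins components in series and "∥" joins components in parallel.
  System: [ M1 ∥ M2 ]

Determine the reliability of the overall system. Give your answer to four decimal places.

0.9988

R(M1) = exp(−0.0000816 × 500) = 0.960021
R(M2) = exp(−0.0000609 × 500) = 0.970009
Parallel (M1 and M2): 1 − (1 − 0.960021)(1 − 0.970009) = 0.9988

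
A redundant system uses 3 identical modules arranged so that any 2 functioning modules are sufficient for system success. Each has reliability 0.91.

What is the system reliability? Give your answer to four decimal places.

0.9772

R = Σ_{i=2}^{3} C(3,i) p^i (1−p)^{3−i} with p = 0.91
C(3,2)·0.91^2·0.09^1 = 0.223587
C(3,3)·0.91^3·0.09^0 = 0.753571
Sum = 0.9772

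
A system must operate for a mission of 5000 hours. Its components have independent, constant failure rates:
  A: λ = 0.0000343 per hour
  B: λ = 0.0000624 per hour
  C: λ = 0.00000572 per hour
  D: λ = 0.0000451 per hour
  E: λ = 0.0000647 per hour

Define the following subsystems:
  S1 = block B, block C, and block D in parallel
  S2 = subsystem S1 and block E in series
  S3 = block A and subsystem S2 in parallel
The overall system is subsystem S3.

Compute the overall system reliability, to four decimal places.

R(A) = exp(−0.0000343 × 5000) = 0.842400
R(B) = exp(−0.0000624 × 5000) = 0.731982
R(C) = exp(−0.00000572 × 5000) = 0.971805
R(D) = exp(−0.0000451 × 5000) = 0.798117
R(E) = exp(−0.0000647 × 5000) = 0.723612
Parallel (B, C, and D): 1 − (1 − 0.731982)(1 − 0.971805)(1 − 0.798117) = 0.998474
Series ([0.998474] and E): 0.998474 × 0.723612 = 0.722508
Parallel (A and [0.722508]): 1 − (1 − 0.842400)(1 − 0.722508) = 0.9563

0.9563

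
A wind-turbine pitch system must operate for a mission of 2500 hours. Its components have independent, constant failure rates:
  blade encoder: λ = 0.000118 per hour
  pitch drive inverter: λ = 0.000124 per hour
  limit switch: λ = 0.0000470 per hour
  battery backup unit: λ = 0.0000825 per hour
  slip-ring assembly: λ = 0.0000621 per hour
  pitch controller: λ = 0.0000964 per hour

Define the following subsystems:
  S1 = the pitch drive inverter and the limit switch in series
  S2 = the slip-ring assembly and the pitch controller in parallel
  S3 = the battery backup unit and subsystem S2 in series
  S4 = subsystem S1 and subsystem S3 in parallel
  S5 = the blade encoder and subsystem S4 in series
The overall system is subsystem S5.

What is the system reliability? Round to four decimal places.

0.6898

R(blade encoder) = exp(−0.000118 × 2500) = 0.744532
R(pitch drive inverter) = exp(−0.000124 × 2500) = 0.733447
R(limit switch) = exp(−0.0000470 × 2500) = 0.889141
R(battery backup unit) = exp(−0.0000825 × 2500) = 0.813630
R(slip-ring assembly) = exp(−0.0000621 × 2500) = 0.856201
R(pitch controller) = exp(−0.0000964 × 2500) = 0.785842
Series (pitch drive inverter and limit switch): 0.733447 × 0.889141 = 0.652138
Parallel (slip-ring assembly and pitch controller): 1 − (1 − 0.856201)(1 − 0.785842) = 0.969204
Series (battery backup unit and [0.969204]): 0.813630 × 0.969204 = 0.788573
Parallel ([0.652138] and [0.788573]): 1 − (1 − 0.652138)(1 − 0.788573) = 0.926453
Series (blade encoder and [0.926453]): 0.744532 × 0.926453 = 0.6898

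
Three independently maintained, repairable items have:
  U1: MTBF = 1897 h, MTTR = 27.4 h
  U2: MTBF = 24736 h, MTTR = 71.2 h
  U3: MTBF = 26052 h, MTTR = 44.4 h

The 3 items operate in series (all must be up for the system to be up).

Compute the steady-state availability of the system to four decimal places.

0.9813

A(U1) = MTBF/(MTBF+MTTR) = 1897/(1897+27.4) = 0.985762
A(U2) = MTBF/(MTBF+MTTR) = 24736/(24736+71.2) = 0.997130
A(U3) = MTBF/(MTBF+MTTR) = 26052/(26052+44.4) = 0.998299
Series availability: 0.985762 × 0.997130 × 0.998299 = 0.9813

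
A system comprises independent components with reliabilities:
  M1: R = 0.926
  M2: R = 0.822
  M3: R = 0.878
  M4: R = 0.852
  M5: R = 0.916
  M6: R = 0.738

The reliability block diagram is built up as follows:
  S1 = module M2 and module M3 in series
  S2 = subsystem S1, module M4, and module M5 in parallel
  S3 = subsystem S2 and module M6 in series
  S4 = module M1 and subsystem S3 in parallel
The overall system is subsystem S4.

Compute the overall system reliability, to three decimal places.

0.980

Series (M2 and M3): 0.82200 × 0.87800 = 0.72172
Parallel ([0.72172], M4, and M5): 1 − (1 − 0.72172)(1 − 0.85200)(1 − 0.91600) = 0.99654
Series ([0.99654] and M6): 0.99654 × 0.73800 = 0.73545
Parallel (M1 and [0.73545]): 1 − (1 − 0.92600)(1 − 0.73545) = 0.980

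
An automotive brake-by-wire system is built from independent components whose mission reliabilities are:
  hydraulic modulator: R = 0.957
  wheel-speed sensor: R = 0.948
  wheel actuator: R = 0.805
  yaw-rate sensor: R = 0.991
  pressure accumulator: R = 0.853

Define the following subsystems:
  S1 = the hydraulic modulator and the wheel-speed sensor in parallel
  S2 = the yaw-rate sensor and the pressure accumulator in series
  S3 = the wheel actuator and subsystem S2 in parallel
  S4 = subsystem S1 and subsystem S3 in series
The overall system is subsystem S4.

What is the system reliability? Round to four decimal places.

Parallel (hydraulic modulator and wheel-speed sensor): 1 − (1 − 0.957000)(1 − 0.948000) = 0.997764
Series (yaw-rate sensor and pressure accumulator): 0.991000 × 0.853000 = 0.845323
Parallel (wheel actuator and [0.845323]): 1 − (1 − 0.805000)(1 − 0.845323) = 0.969838
Series ([0.997764] and [0.969838]): 0.997764 × 0.969838 = 0.9677

0.9677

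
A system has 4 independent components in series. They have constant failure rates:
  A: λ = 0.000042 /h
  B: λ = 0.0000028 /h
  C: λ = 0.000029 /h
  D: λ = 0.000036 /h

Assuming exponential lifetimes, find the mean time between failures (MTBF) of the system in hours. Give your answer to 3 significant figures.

Series of exponential components: λ_sys = Σ λ_i
λ_sys = 0.000042 + 0.0000028 + 0.000029 + 0.000036 = 1.0980e-04 /h
MTBF = 1 / λ_sys = 9110 h

9110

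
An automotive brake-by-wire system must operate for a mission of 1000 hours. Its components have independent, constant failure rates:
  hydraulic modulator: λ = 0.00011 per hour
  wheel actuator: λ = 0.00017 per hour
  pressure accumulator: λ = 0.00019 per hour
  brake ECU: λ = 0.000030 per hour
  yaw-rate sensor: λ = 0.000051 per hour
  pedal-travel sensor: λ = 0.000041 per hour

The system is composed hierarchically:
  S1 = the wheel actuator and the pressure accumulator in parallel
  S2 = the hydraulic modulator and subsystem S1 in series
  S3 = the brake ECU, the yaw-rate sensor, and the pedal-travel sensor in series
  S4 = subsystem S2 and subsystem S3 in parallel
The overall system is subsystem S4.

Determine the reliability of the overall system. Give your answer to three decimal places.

0.985

R(hydraulic modulator) = exp(−0.00011 × 1000) = 0.89583
R(wheel actuator) = exp(−0.00017 × 1000) = 0.84366
R(pressure accumulator) = exp(−0.00019 × 1000) = 0.82696
R(brake ECU) = exp(−0.000030 × 1000) = 0.97045
R(yaw-rate sensor) = exp(−0.000051 × 1000) = 0.95028
R(pedal-travel sensor) = exp(−0.000041 × 1000) = 0.95983
Parallel (wheel actuator and pressure accumulator): 1 − (1 − 0.84366)(1 − 0.82696) = 0.97295
Series (hydraulic modulator and [0.97295]): 0.89583 × 0.97295 = 0.87160
Series (brake ECU, yaw-rate sensor, and pedal-travel sensor): 0.97045 × 0.95028 × 0.95983 = 0.88515
Parallel ([0.87160] and [0.88515]): 1 − (1 − 0.87160)(1 − 0.88515) = 0.985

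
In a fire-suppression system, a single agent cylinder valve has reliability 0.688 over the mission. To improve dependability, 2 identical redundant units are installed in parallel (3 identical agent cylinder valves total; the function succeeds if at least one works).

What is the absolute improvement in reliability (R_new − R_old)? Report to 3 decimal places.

0.282

R_before = 0.688
R_after = 1 − (1 − 0.688)^3 = 0.970
ΔR = 0.970 − 0.688 = 0.282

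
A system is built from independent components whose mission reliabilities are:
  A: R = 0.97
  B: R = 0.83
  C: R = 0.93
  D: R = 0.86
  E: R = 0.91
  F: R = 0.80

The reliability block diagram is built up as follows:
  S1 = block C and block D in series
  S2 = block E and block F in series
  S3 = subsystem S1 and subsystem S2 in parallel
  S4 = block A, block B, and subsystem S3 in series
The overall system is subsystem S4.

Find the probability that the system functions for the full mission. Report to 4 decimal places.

0.7613

Series (C and D): 0.930000 × 0.860000 = 0.799800
Series (E and F): 0.910000 × 0.800000 = 0.728000
Parallel ([0.799800] and [0.728000]): 1 − (1 − 0.799800)(1 − 0.728000) = 0.945546
Series (A, B, and [0.945546]): 0.970000 × 0.830000 × 0.945546 = 0.7613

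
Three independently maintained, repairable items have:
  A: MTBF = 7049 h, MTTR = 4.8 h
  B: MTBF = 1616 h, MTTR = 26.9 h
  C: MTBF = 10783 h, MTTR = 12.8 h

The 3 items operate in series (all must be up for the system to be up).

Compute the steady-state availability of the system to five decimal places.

A(A) = MTBF/(MTBF+MTTR) = 7049/(7049+4.8) = 0.999320
A(B) = MTBF/(MTBF+MTTR) = 1616/(1616+26.9) = 0.983627
A(C) = MTBF/(MTBF+MTTR) = 10783/(10783+12.8) = 0.998814
Series availability: 0.999320 × 0.983627 × 0.998814 = 0.98179

0.98179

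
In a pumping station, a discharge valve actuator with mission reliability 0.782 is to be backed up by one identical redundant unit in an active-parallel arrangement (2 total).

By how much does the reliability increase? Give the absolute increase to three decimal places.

R_before = 0.782
R_after = 1 − (1 − 0.782)^2 = 0.952
ΔR = 0.952 − 0.782 = 0.170

0.170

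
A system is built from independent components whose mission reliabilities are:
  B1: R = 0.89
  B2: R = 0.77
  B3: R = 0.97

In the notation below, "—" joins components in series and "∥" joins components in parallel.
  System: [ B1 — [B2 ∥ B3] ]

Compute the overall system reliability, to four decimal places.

0.8839

Parallel (B2 and B3): 1 − (1 − 0.770000)(1 − 0.970000) = 0.993100
Series (B1 and [0.993100]): 0.890000 × 0.993100 = 0.8839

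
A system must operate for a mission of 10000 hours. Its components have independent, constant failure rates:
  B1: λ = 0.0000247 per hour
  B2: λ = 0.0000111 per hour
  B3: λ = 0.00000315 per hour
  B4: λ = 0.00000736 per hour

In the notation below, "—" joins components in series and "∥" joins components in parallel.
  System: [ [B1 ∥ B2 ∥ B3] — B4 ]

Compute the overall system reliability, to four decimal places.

R(B1) = exp(−0.0000247 × 10000) = 0.781141
R(B2) = exp(−0.0000111 × 10000) = 0.894939
R(B3) = exp(−0.00000315 × 10000) = 0.968991
R(B4) = exp(−0.00000736 × 10000) = 0.929043
Parallel (B1, B2, and B3): 1 − (1 − 0.781141)(1 − 0.894939)(1 − 0.968991) = 0.999287
Series ([0.999287] and B4): 0.999287 × 0.929043 = 0.9284

0.9284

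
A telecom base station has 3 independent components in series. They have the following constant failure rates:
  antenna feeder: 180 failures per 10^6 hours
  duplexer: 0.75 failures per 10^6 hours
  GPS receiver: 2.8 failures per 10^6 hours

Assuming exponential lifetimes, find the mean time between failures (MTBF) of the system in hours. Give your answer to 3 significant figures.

Series of exponential components: λ_sys = Σ λ_i
λ_sys = 0.00018 + 0.00000075 + 0.0000028 = 1.8355e-04 /h
MTBF = 1 / λ_sys = 5450 h

5450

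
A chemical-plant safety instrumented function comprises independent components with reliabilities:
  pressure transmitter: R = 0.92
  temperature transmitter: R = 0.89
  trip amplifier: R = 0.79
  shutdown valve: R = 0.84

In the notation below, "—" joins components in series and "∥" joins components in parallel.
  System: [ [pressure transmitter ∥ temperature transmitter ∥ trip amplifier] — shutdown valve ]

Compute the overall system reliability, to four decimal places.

Parallel (pressure transmitter, temperature transmitter, and trip amplifier): 1 − (1 − 0.920000)(1 − 0.890000)(1 − 0.790000) = 0.998152
Series ([0.998152] and shutdown valve): 0.998152 × 0.840000 = 0.8384

0.8384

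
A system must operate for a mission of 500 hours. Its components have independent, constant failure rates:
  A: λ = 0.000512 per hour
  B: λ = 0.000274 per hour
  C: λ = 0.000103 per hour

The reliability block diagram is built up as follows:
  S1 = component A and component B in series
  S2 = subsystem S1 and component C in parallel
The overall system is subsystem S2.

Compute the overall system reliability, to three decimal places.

0.984

R(A) = exp(−0.000512 × 500) = 0.77414
R(B) = exp(−0.000274 × 500) = 0.87197
R(C) = exp(−0.000103 × 500) = 0.94980
Series (A and B): 0.77414 × 0.87197 = 0.67503
Parallel ([0.67503] and C): 1 − (1 − 0.67503)(1 − 0.94980) = 0.984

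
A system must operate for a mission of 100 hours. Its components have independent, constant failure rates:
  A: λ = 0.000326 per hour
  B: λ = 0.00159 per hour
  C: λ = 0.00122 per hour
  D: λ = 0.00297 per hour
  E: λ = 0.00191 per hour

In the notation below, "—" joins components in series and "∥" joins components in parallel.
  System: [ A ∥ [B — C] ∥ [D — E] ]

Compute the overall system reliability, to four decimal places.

0.9970

R(A) = exp(−0.000326 × 100) = 0.967926
R(B) = exp(−0.00159 × 100) = 0.852996
R(C) = exp(−0.00122 × 100) = 0.885148
R(D) = exp(−0.00297 × 100) = 0.743044
R(E) = exp(−0.00191 × 100) = 0.826133
Series (B and C): 0.852996 × 0.885148 = 0.755028
Series (D and E): 0.743044 × 0.826133 = 0.613853
Parallel (A, [0.755028], and [0.613853]): 1 − (1 − 0.967926)(1 − 0.755028)(1 − 0.613853) = 0.9970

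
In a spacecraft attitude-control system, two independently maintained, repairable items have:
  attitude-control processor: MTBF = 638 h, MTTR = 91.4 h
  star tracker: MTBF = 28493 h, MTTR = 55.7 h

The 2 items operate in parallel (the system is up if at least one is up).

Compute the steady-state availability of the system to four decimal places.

A(attitude-control processor) = MTBF/(MTBF+MTTR) = 638/(638+91.4) = 0.874692
A(star tracker) = MTBF/(MTBF+MTTR) = 28493/(28493+55.7) = 0.998049
Parallel availability: 1 − (1 − 0.874692)(1 − 0.998049) = 0.9998

0.9998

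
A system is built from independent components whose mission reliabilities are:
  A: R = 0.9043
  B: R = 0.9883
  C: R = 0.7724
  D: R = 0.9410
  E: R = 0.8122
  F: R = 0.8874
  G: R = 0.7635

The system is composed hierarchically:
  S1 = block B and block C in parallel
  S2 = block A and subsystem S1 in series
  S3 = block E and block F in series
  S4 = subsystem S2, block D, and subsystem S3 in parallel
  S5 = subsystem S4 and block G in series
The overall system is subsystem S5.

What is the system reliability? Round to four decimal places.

0.7623

Parallel (B and C): 1 − (1 − 0.988300)(1 − 0.772400) = 0.997337
Series (A and [0.997337]): 0.904300 × 0.997337 = 0.901892
Series (E and F): 0.812200 × 0.887400 = 0.720746
Parallel ([0.901892], D, and [0.720746]): 1 − (1 − 0.901892)(1 − 0.941000)(1 − 0.720746) = 0.998384
Series ([0.998384] and G): 0.998384 × 0.763500 = 0.7623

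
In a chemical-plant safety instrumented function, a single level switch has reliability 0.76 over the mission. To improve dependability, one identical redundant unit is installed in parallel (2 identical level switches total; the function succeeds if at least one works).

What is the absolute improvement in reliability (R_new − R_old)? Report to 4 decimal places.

R_before = 0.76
R_after = 1 − (1 − 0.76)^2 = 0.9424
ΔR = 0.9424 − 0.76 = 0.1824

0.1824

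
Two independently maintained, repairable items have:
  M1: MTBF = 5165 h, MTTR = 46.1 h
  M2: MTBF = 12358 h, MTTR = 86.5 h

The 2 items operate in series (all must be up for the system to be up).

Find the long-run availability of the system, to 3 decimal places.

0.984

A(M1) = MTBF/(MTBF+MTTR) = 5165/(5165+46.1) = 0.991153
A(M2) = MTBF/(MTBF+MTTR) = 12358/(12358+86.5) = 0.993049
Series availability: 0.991153 × 0.993049 = 0.984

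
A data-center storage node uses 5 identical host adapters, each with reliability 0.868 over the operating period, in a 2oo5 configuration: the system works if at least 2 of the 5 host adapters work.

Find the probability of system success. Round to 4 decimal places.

R = Σ_{i=2}^{5} C(5,i) p^i (1−p)^{5−i} with p = 0.868
C(5,2)·0.868^2·0.132^3 = 0.017329
C(5,3)·0.868^3·0.132^2 = 0.113948
C(5,4)·0.868^4·0.132^1 = 0.374647
C(5,5)·0.868^5·0.132^0 = 0.492718
Sum = 0.9986

0.9986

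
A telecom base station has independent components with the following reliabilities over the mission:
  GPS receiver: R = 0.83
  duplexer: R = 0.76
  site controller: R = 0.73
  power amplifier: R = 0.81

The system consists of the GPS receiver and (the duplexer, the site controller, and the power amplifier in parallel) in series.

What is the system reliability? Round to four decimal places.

0.8198

Parallel (duplexer, site controller, and power amplifier): 1 − (1 − 0.760000)(1 − 0.730000)(1 − 0.810000) = 0.987688
Series (GPS receiver and [0.987688]): 0.830000 × 0.987688 = 0.8198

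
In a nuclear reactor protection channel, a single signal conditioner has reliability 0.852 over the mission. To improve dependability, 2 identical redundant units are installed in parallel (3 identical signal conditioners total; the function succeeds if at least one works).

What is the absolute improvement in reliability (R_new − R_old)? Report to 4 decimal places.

0.1448

R_before = 0.852
R_after = 1 − (1 − 0.852)^3 = 0.9968
ΔR = 0.9968 − 0.852 = 0.1448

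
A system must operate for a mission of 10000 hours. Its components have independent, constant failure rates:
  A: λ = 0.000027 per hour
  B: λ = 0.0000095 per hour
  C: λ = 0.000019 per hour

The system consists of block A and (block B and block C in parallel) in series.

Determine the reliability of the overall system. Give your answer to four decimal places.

R(A) = exp(−0.000027 × 10000) = 0.763379
R(B) = exp(−0.0000095 × 10000) = 0.909373
R(C) = exp(−0.000019 × 10000) = 0.826959
Parallel (B and C): 1 − (1 − 0.909373)(1 − 0.826959) = 0.984318
Series (A and [0.984318]): 0.763379 × 0.984318 = 0.7514

0.7514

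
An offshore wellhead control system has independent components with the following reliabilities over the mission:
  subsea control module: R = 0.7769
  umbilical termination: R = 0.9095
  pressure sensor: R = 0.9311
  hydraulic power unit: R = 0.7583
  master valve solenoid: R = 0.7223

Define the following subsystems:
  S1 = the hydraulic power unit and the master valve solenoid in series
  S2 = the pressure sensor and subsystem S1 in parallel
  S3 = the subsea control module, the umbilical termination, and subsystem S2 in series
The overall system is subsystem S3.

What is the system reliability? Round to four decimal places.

Series (hydraulic power unit and master valve solenoid): 0.758300 × 0.722300 = 0.547720
Parallel (pressure sensor and [0.547720]): 1 − (1 − 0.931100)(1 − 0.547720) = 0.968838
Series (subsea control module, umbilical termination, and [0.968838]): 0.776900 × 0.909500 × 0.968838 = 0.6846

0.6846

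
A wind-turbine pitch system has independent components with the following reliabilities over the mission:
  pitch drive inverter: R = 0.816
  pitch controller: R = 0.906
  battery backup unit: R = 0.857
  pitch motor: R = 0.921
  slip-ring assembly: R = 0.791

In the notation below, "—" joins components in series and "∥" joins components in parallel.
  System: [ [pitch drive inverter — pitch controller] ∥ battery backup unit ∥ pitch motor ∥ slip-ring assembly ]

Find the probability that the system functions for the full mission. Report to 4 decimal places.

Series (pitch drive inverter and pitch controller): 0.816000 × 0.906000 = 0.739296
Parallel ([0.739296], battery backup unit, pitch motor, and slip-ring assembly): 1 − (1 − 0.739296)(1 − 0.857000)(1 − 0.921000)(1 − 0.791000) = 0.9994

0.9994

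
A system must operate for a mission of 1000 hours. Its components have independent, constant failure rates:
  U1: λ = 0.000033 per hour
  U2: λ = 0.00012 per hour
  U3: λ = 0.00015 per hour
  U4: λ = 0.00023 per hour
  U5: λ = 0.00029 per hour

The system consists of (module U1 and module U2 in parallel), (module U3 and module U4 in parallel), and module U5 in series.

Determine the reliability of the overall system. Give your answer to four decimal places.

R(U1) = exp(−0.000033 × 1000) = 0.967539
R(U2) = exp(−0.00012 × 1000) = 0.886920
R(U3) = exp(−0.00015 × 1000) = 0.860708
R(U4) = exp(−0.00023 × 1000) = 0.794534
R(U5) = exp(−0.00029 × 1000) = 0.748264
Parallel (U1 and U2): 1 − (1 − 0.967539)(1 − 0.886920) = 0.996329
Parallel (U3 and U4): 1 − (1 − 0.860708)(1 − 0.794534) = 0.971380
Series ([0.996329], [0.971380], and U5): 0.996329 × 0.971380 × 0.748264 = 0.7242

0.7242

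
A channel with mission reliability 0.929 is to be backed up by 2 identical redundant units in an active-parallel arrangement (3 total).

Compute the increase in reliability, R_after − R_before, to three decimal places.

0.071

R_before = 0.929
R_after = 1 − (1 − 0.929)^3 = 1.000
ΔR = 1.000 − 0.929 = 0.071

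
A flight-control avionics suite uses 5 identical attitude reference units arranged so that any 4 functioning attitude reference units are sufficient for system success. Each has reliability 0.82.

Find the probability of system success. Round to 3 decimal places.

R = Σ_{i=4}^{5} C(5,i) p^i (1−p)^{5−i} with p = 0.82
C(5,4)·0.82^4·0.18^1 = 0.40691
C(5,5)·0.82^5·0.18^0 = 0.37074
Sum = 0.778

0.778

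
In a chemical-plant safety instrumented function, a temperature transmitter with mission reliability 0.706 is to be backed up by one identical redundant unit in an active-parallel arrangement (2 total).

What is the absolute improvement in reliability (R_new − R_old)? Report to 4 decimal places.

0.2076

R_before = 0.706
R_after = 1 − (1 − 0.706)^2 = 0.9136
ΔR = 0.9136 − 0.706 = 0.2076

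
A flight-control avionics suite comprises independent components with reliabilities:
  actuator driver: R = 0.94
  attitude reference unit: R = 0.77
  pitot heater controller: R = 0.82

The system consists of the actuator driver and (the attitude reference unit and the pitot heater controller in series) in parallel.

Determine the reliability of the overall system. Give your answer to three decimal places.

0.978

Series (attitude reference unit and pitot heater controller): 0.77000 × 0.82000 = 0.63140
Parallel (actuator driver and [0.63140]): 1 − (1 − 0.94000)(1 − 0.63140) = 0.978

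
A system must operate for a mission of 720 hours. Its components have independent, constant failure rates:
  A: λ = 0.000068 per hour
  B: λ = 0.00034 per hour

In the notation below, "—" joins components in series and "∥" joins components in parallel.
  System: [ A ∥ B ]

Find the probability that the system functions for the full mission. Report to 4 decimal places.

R(A) = exp(−0.000068 × 720) = 0.952219
R(B) = exp(−0.00034 × 720) = 0.782861
Parallel (A and B): 1 − (1 − 0.952219)(1 − 0.782861) = 0.9896

0.9896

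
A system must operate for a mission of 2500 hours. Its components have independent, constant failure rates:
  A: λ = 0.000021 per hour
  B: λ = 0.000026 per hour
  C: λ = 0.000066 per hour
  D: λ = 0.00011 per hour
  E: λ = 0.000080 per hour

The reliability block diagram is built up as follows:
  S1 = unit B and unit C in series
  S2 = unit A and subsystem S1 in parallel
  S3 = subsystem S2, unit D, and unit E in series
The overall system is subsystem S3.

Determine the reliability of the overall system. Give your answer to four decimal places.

R(A) = exp(−0.000021 × 2500) = 0.948854
R(B) = exp(−0.000026 × 2500) = 0.937067
R(C) = exp(−0.000066 × 2500) = 0.847894
R(D) = exp(−0.00011 × 2500) = 0.759572
R(E) = exp(−0.000080 × 2500) = 0.818731
Series (B and C): 0.937067 × 0.847894 = 0.794533
Parallel (A and [0.794533]): 1 − (1 − 0.948854)(1 − 0.794533) = 0.989491
Series ([0.989491], D, and E): 0.989491 × 0.759572 × 0.818731 = 0.6153

0.6153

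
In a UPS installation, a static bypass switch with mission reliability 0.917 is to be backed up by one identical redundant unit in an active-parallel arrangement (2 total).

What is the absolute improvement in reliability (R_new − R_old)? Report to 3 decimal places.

0.076

R_before = 0.917
R_after = 1 − (1 − 0.917)^2 = 0.993
ΔR = 0.993 − 0.917 = 0.076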